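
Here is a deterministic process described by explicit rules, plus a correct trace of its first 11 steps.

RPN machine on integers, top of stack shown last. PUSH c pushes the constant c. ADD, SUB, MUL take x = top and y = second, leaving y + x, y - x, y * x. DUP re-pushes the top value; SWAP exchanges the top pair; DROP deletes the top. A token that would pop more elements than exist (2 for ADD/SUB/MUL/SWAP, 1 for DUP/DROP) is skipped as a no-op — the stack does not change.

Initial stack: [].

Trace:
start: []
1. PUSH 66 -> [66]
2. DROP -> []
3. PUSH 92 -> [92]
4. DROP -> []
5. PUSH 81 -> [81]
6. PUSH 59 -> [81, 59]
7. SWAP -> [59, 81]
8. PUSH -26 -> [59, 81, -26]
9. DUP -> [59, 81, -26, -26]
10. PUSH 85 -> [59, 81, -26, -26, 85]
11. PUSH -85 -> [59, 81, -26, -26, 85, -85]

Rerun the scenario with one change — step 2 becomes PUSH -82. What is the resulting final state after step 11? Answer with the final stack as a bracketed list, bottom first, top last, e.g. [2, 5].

(re-executing from step 2 with the substitution; state before step 2: [66])
2. PUSH -82 -> [66, -82]
3. PUSH 92 -> [66, -82, 92]
4. DROP -> [66, -82]
5. PUSH 81 -> [66, -82, 81]
6. PUSH 59 -> [66, -82, 81, 59]
7. SWAP -> [66, -82, 59, 81]
8. PUSH -26 -> [66, -82, 59, 81, -26]
9. DUP -> [66, -82, 59, 81, -26, -26]
10. PUSH 85 -> [66, -82, 59, 81, -26, -26, 85]
11. PUSH -85 -> [66, -82, 59, 81, -26, -26, 85, -85]

[66, -82, 59, 81, -26, -26, 85, -85]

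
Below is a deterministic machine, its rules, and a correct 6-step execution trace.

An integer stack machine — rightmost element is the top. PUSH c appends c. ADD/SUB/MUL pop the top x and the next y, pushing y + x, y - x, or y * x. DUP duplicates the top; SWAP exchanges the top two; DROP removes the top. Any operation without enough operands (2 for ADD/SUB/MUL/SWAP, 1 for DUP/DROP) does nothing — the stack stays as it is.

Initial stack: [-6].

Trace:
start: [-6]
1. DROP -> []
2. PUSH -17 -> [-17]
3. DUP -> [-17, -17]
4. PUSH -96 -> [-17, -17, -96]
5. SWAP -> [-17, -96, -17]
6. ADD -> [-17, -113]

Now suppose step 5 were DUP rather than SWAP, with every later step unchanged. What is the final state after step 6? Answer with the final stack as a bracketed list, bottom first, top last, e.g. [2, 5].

[-17, -17, -192]

(re-executing from step 5 with the substitution; state before step 5: [-17, -17, -96])
5. DUP -> [-17, -17, -96, -96]
6. ADD -> [-17, -17, -192]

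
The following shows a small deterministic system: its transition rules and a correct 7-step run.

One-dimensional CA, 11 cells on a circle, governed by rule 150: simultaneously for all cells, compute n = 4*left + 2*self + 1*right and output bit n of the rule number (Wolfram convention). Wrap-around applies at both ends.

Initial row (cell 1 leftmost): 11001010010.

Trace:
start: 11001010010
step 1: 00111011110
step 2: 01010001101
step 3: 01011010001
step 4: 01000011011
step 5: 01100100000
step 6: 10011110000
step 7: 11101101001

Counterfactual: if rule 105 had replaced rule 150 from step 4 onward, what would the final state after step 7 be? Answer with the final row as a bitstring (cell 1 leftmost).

(re-executing steps 4..7 under rule 105; state before step 4: 01011010001)
step 4: 10111100100
step 5: 01100100000
step 6: 01100001111
step 7: 11101101001

11101101001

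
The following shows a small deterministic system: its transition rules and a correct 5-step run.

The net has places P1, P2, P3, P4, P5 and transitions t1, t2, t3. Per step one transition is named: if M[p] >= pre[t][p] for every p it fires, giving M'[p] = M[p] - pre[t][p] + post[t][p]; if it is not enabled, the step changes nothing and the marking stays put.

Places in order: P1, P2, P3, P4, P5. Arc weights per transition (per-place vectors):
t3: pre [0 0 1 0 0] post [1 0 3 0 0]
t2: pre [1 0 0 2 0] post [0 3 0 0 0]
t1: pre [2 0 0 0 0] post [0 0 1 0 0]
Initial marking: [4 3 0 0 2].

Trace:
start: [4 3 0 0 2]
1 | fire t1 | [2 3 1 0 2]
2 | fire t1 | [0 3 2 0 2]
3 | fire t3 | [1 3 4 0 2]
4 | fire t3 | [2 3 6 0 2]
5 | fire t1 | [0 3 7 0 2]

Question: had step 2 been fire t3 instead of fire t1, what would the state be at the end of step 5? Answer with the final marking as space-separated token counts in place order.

(re-executing from step 2 with the substitution; state before step 2: [2 3 1 0 2])
2 | fire t3 | [3 3 3 0 2]
3 | fire t3 | [4 3 5 0 2]
4 | fire t3 | [5 3 7 0 2]
5 | fire t1 | [3 3 8 0 2]

3 3 8 0 2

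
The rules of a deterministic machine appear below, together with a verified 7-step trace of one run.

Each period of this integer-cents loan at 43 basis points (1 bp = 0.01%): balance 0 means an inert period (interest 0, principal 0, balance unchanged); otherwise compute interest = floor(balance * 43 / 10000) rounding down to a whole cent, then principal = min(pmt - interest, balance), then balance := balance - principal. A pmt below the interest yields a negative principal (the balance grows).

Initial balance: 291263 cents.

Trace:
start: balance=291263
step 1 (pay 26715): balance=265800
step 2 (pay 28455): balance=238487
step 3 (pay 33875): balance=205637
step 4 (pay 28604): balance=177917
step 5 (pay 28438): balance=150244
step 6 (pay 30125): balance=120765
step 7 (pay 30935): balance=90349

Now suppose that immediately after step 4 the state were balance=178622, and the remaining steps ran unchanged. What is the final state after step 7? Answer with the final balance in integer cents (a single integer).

91063

state after step 4 := balance=178622
step 5 (pay 28438): balance=150952
step 6 (pay 30125): balance=121476
step 7 (pay 30935): balance=91063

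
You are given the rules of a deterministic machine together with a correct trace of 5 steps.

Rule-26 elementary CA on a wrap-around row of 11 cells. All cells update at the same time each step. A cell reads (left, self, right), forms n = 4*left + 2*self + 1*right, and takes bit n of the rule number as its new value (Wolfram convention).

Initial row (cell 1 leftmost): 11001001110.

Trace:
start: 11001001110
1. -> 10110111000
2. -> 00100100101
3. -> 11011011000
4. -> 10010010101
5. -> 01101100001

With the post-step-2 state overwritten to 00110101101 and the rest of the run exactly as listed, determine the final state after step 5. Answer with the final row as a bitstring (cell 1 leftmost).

state after step 2 := 00110101101
3. -> 11100001000
4. -> 10010010101
5. -> 01101100001

01101100001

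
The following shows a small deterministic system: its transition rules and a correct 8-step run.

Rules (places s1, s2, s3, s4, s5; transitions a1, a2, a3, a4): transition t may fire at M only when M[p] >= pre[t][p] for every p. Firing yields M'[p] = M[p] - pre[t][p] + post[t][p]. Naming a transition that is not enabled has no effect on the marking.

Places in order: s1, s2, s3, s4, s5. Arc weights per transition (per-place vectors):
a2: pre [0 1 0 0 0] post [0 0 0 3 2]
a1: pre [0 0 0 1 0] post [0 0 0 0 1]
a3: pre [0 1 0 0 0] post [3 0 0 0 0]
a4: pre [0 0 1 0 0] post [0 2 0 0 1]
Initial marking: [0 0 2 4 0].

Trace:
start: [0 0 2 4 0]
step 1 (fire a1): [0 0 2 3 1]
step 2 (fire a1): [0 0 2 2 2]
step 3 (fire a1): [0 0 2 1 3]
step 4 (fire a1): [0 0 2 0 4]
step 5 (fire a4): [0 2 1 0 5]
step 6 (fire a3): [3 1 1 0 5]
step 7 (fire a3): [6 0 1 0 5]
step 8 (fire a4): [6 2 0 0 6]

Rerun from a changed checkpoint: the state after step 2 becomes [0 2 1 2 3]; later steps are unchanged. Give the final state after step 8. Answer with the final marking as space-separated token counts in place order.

6 2 0 0 6

state after step 2 := [0 2 1 2 3]
step 3 (fire a1): [0 2 1 1 4]
step 4 (fire a1): [0 2 1 0 5]
step 5 (fire a4): [0 4 0 0 6]
step 6 (fire a3): [3 3 0 0 6]
step 7 (fire a3): [6 2 0 0 6]
step 8 (fire a4): [6 2 0 0 6]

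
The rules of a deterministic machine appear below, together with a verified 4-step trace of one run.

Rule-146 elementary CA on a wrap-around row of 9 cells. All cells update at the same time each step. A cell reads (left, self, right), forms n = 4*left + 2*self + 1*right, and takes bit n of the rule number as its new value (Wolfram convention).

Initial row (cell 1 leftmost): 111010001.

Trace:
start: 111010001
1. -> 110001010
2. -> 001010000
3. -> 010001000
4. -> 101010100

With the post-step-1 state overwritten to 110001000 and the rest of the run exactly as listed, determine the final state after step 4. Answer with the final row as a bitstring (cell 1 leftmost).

state after step 1 := 110001000
2. -> 001010101
3. -> 110000000
4. -> 001000001

001000001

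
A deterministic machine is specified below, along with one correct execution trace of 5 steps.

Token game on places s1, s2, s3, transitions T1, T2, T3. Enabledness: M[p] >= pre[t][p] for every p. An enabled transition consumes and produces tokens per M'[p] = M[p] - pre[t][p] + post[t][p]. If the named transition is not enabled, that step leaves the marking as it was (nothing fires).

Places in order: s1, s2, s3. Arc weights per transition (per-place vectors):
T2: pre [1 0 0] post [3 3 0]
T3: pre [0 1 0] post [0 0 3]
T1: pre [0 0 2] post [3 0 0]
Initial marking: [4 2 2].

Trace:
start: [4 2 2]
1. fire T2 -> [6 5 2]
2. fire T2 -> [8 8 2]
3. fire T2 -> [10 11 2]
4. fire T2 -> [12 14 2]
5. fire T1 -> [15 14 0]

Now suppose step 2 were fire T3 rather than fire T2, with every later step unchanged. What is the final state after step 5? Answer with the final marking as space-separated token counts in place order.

(re-executing from step 2 with the substitution; state before step 2: [6 5 2])
2. fire T3 -> [6 4 5]
3. fire T2 -> [8 7 5]
4. fire T2 -> [10 10 5]
5. fire T1 -> [13 10 3]

13 10 3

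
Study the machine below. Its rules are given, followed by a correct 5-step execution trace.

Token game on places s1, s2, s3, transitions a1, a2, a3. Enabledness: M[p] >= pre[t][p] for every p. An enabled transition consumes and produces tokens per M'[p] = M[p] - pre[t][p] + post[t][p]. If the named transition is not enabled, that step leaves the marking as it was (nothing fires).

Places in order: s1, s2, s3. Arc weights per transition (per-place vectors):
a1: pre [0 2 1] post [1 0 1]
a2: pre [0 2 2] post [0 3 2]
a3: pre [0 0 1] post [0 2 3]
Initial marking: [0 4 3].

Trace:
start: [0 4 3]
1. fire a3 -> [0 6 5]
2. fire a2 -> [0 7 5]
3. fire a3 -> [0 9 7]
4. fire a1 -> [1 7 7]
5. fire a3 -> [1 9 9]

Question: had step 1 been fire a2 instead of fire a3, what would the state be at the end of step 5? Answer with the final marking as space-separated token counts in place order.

(re-executing from step 1 with the substitution; state before step 1: [0 4 3])
1. fire a2 -> [0 5 3]
2. fire a2 -> [0 6 3]
3. fire a3 -> [0 8 5]
4. fire a1 -> [1 6 5]
5. fire a3 -> [1 8 7]

1 8 7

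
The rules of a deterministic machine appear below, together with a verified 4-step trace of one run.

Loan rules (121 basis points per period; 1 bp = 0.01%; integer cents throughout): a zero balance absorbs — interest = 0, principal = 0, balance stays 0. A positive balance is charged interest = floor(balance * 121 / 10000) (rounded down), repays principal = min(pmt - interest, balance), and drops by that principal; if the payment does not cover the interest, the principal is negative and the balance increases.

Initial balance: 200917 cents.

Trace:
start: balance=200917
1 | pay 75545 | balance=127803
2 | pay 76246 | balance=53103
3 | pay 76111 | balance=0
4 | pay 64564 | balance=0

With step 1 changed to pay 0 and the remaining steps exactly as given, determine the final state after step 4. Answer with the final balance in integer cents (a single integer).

(re-executing from step 1 with the substitution; state before step 1: balance=200917)
1 | pay 0 | balance=203348
2 | pay 76246 | balance=129562
3 | pay 76111 | balance=55018
4 | pay 64564 | balance=0

0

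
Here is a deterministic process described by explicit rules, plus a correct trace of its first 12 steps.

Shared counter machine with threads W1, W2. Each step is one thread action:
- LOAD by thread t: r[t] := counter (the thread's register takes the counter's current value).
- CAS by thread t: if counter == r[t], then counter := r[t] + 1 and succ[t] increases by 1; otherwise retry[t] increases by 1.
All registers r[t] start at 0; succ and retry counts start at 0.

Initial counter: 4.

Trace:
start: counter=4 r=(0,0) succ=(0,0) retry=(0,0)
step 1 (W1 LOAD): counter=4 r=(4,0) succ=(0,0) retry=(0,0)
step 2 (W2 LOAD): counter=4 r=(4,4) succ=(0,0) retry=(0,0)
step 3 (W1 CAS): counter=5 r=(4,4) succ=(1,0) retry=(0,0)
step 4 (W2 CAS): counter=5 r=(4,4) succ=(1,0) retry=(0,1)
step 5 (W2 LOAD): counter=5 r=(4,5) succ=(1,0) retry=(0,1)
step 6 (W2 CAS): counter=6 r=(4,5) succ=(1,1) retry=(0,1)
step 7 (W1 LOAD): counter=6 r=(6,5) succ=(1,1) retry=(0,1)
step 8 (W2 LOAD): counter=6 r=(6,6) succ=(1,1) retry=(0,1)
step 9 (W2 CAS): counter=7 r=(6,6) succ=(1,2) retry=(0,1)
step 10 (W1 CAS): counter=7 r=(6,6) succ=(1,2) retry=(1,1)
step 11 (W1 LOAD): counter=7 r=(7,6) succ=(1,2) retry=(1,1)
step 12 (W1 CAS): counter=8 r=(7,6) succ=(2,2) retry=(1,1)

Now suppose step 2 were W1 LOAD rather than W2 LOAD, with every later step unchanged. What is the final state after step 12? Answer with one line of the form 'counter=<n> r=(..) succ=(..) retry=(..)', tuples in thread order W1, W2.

(re-executing from step 2 with the substitution; state before step 2: counter=4 r=(4,0) succ=(0,0) retry=(0,0))
step 2 (W1 LOAD): counter=4 r=(4,0) succ=(0,0) retry=(0,0)
step 3 (W1 CAS): counter=5 r=(4,0) succ=(1,0) retry=(0,0)
step 4 (W2 CAS): counter=5 r=(4,0) succ=(1,0) retry=(0,1)
step 5 (W2 LOAD): counter=5 r=(4,5) succ=(1,0) retry=(0,1)
step 6 (W2 CAS): counter=6 r=(4,5) succ=(1,1) retry=(0,1)
step 7 (W1 LOAD): counter=6 r=(6,5) succ=(1,1) retry=(0,1)
step 8 (W2 LOAD): counter=6 r=(6,6) succ=(1,1) retry=(0,1)
step 9 (W2 CAS): counter=7 r=(6,6) succ=(1,2) retry=(0,1)
step 10 (W1 CAS): counter=7 r=(6,6) succ=(1,2) retry=(1,1)
step 11 (W1 LOAD): counter=7 r=(7,6) succ=(1,2) retry=(1,1)
step 12 (W1 CAS): counter=8 r=(7,6) succ=(2,2) retry=(1,1)

counter=8 r=(7,6) succ=(2,2) retry=(1,1)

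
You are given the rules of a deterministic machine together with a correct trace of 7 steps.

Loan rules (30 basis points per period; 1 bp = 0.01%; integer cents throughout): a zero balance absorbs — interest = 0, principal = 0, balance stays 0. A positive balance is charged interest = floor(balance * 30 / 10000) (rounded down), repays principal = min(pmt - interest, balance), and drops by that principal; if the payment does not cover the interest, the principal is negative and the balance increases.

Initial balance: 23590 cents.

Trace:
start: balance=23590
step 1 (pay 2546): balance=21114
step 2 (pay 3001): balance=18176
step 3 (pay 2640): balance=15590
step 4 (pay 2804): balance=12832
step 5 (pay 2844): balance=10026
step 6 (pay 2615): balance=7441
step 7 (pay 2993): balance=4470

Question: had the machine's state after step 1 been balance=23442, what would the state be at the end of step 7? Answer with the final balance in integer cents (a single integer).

state after step 1 := balance=23442
step 2 (pay 3001): balance=20511
step 3 (pay 2640): balance=17932
step 4 (pay 2804): balance=15181
step 5 (pay 2844): balance=12382
step 6 (pay 2615): balance=9804
step 7 (pay 2993): balance=6840

6840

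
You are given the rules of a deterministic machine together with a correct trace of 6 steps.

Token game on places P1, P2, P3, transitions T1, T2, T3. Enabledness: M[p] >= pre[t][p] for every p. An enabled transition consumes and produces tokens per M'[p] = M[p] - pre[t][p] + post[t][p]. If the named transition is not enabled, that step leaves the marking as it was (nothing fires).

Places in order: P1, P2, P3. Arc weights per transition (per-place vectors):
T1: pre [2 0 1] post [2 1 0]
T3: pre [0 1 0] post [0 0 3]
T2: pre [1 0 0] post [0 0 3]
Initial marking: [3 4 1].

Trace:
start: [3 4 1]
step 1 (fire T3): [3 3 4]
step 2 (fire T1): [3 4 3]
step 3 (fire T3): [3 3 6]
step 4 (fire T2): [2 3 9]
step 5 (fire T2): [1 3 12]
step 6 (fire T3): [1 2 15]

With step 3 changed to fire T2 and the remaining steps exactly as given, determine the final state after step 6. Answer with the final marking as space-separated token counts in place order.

(re-executing from step 3 with the substitution; state before step 3: [3 4 3])
step 3 (fire T2): [2 4 6]
step 4 (fire T2): [1 4 9]
step 5 (fire T2): [0 4 12]
step 6 (fire T3): [0 3 15]

0 3 15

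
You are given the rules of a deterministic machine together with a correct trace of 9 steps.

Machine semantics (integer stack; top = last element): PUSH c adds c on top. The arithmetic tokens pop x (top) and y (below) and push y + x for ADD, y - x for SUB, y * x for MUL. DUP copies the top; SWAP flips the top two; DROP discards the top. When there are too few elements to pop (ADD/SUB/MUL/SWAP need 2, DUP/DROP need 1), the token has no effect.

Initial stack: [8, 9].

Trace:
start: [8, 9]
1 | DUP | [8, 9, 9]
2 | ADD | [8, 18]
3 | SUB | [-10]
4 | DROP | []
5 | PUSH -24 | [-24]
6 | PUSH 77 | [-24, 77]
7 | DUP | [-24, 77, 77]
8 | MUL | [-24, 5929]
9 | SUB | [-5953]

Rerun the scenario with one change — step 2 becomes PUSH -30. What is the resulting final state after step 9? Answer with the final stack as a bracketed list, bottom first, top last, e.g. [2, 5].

(re-executing from step 2 with the substitution; state before step 2: [8, 9, 9])
2 | PUSH -30 | [8, 9, 9, -30]
3 | SUB | [8, 9, 39]
4 | DROP | [8, 9]
5 | PUSH -24 | [8, 9, -24]
6 | PUSH 77 | [8, 9, -24, 77]
7 | DUP | [8, 9, -24, 77, 77]
8 | MUL | [8, 9, -24, 5929]
9 | SUB | [8, 9, -5953]

[8, 9, -5953]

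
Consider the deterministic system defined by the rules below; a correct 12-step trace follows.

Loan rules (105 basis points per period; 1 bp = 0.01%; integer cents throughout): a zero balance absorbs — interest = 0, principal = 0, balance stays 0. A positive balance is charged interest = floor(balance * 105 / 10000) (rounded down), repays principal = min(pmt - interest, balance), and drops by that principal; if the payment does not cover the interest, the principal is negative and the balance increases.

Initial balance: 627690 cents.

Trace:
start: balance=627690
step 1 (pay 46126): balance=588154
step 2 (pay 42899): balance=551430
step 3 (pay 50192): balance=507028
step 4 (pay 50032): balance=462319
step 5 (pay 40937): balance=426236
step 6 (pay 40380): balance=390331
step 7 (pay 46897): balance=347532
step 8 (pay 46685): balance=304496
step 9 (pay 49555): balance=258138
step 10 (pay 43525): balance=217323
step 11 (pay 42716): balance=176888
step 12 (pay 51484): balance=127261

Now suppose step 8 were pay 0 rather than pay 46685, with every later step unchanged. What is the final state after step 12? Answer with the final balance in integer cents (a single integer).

(re-executing from step 8 with the substitution; state before step 8: balance=347532)
step 8 (pay 0): balance=351181
step 9 (pay 49555): balance=305313
step 10 (pay 43525): balance=264993
step 11 (pay 42716): balance=225059
step 12 (pay 51484): balance=175938

175938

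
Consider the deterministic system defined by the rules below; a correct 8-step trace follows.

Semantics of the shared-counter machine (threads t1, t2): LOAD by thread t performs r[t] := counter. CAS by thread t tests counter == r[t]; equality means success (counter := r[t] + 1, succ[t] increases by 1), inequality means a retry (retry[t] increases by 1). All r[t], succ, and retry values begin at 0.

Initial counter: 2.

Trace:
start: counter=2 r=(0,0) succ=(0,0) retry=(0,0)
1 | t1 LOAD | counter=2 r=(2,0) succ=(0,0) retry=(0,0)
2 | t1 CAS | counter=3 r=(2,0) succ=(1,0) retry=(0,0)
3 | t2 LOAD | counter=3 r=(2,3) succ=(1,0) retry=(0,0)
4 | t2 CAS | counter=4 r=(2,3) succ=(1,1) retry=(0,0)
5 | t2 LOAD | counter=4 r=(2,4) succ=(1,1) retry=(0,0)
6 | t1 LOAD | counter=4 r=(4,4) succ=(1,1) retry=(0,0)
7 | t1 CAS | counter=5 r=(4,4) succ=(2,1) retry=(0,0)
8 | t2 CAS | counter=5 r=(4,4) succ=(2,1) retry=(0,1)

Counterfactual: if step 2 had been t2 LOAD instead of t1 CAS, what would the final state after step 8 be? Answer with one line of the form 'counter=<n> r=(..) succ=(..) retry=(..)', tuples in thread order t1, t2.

counter=4 r=(3,3) succ=(1,1) retry=(0,1)

(re-executing from step 2 with the substitution; state before step 2: counter=2 r=(2,0) succ=(0,0) retry=(0,0))
2 | t2 LOAD | counter=2 r=(2,2) succ=(0,0) retry=(0,0)
3 | t2 LOAD | counter=2 r=(2,2) succ=(0,0) retry=(0,0)
4 | t2 CAS | counter=3 r=(2,2) succ=(0,1) retry=(0,0)
5 | t2 LOAD | counter=3 r=(2,3) succ=(0,1) retry=(0,0)
6 | t1 LOAD | counter=3 r=(3,3) succ=(0,1) retry=(0,0)
7 | t1 CAS | counter=4 r=(3,3) succ=(1,1) retry=(0,0)
8 | t2 CAS | counter=4 r=(3,3) succ=(1,1) retry=(0,1)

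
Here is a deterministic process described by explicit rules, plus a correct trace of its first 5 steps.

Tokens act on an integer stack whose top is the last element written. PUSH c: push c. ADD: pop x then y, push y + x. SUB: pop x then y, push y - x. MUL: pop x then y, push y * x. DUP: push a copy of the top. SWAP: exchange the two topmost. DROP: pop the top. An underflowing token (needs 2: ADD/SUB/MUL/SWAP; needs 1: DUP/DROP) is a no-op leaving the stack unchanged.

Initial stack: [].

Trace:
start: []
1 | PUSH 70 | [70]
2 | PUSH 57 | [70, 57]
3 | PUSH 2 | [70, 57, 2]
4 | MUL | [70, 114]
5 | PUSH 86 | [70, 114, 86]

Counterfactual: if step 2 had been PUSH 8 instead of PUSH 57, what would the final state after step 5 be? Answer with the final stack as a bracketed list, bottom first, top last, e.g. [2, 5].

(re-executing from step 2 with the substitution; state before step 2: [70])
2 | PUSH 8 | [70, 8]
3 | PUSH 2 | [70, 8, 2]
4 | MUL | [70, 16]
5 | PUSH 86 | [70, 16, 86]

[70, 16, 86]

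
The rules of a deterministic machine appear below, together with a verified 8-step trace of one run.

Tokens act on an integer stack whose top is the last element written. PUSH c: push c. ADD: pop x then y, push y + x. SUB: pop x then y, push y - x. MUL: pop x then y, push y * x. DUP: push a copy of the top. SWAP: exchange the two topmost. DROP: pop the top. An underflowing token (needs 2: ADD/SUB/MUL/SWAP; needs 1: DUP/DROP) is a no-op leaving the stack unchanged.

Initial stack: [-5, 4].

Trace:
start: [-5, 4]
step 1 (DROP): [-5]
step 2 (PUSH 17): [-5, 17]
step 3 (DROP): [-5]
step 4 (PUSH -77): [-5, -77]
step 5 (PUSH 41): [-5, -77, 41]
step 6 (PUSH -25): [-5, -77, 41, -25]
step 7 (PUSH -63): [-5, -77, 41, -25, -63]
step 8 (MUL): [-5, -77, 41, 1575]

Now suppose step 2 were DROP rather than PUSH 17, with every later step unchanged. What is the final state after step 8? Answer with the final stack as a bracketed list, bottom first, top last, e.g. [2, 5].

(re-executing from step 2 with the substitution; state before step 2: [-5])
step 2 (DROP): []
step 3 (DROP): []
step 4 (PUSH -77): [-77]
step 5 (PUSH 41): [-77, 41]
step 6 (PUSH -25): [-77, 41, -25]
step 7 (PUSH -63): [-77, 41, -25, -63]
step 8 (MUL): [-77, 41, 1575]

[-77, 41, 1575]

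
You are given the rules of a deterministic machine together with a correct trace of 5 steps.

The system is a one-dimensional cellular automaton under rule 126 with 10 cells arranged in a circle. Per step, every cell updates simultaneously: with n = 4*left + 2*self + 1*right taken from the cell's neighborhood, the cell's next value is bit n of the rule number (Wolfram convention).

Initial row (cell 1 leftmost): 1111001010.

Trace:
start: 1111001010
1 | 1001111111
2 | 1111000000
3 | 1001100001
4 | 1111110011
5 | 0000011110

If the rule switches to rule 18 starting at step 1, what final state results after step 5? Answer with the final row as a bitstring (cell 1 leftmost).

(re-executing steps 1..5 under rule 18; state before step 1: 1111001010)
1 | 0000110000
2 | 0001001000
3 | 0010110100
4 | 0100000010
5 | 1010000101

1010000101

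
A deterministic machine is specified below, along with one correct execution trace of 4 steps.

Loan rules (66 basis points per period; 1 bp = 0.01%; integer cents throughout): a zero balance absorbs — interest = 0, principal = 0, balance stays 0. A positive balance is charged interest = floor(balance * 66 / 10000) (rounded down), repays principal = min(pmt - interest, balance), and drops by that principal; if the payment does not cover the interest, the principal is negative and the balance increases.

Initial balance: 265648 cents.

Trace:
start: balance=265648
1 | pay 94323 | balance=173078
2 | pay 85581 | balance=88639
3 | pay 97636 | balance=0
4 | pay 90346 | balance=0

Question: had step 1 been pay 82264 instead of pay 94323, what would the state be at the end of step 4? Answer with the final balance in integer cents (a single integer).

(re-executing from step 1 with the substitution; state before step 1: balance=265648)
1 | pay 82264 | balance=185137
2 | pay 85581 | balance=100777
3 | pay 97636 | balance=3806
4 | pay 90346 | balance=0

0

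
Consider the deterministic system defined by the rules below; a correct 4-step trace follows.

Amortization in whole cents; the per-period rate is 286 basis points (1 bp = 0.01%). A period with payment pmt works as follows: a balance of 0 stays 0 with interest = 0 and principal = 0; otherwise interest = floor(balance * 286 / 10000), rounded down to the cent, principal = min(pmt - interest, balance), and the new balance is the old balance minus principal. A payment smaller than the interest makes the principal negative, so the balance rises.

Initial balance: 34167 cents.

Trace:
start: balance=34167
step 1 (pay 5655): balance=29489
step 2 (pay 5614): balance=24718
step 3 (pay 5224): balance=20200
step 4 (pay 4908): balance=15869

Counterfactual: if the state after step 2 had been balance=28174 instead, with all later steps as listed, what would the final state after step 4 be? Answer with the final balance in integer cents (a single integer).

19526

state after step 2 := balance=28174
step 3 (pay 5224): balance=23755
step 4 (pay 4908): balance=19526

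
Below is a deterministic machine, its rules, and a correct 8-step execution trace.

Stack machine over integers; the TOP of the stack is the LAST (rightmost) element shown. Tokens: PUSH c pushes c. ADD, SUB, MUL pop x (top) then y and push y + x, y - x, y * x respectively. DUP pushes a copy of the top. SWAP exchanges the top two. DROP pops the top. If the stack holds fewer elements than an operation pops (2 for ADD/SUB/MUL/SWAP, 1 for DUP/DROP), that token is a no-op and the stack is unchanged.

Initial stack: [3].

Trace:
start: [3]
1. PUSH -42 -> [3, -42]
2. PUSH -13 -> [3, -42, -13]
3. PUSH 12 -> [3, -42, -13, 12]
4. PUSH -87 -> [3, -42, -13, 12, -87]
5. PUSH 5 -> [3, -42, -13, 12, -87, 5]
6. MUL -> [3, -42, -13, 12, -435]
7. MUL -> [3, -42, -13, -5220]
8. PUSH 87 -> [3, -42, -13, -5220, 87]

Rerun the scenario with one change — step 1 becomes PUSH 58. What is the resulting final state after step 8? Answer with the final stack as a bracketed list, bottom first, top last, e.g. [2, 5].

(re-executing from step 1 with the substitution; state before step 1: [3])
1. PUSH 58 -> [3, 58]
2. PUSH -13 -> [3, 58, -13]
3. PUSH 12 -> [3, 58, -13, 12]
4. PUSH -87 -> [3, 58, -13, 12, -87]
5. PUSH 5 -> [3, 58, -13, 12, -87, 5]
6. MUL -> [3, 58, -13, 12, -435]
7. MUL -> [3, 58, -13, -5220]
8. PUSH 87 -> [3, 58, -13, -5220, 87]

[3, 58, -13, -5220, 87]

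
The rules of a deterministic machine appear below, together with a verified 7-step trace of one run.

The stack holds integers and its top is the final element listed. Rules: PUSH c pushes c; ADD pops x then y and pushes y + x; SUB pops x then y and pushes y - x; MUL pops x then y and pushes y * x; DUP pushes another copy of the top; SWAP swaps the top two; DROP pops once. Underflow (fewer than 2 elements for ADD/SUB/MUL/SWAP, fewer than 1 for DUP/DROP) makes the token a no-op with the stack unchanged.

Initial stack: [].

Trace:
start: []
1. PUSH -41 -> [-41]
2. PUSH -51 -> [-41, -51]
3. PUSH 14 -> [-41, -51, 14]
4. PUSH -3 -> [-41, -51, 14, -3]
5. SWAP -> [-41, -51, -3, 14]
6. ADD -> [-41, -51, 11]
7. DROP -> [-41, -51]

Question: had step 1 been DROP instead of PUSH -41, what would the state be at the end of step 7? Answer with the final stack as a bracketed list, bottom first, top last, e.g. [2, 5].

(re-executing from step 1 with the substitution; state before step 1: [])
1. DROP -> []
2. PUSH -51 -> [-51]
3. PUSH 14 -> [-51, 14]
4. PUSH -3 -> [-51, 14, -3]
5. SWAP -> [-51, -3, 14]
6. ADD -> [-51, 11]
7. DROP -> [-51]

[-51]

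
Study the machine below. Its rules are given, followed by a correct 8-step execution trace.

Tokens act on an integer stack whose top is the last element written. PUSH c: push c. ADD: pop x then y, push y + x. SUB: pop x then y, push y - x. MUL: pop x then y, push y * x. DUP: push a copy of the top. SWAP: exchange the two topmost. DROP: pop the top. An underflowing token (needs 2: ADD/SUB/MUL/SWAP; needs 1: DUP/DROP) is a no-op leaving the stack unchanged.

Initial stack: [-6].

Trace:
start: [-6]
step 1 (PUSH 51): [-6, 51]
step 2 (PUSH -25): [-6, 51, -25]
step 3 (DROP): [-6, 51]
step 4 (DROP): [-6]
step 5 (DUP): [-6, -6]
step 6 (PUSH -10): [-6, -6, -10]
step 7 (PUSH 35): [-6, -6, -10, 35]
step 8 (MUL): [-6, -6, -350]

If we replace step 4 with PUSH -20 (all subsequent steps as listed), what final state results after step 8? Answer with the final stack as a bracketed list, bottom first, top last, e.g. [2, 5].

[-6, 51, -20, -20, -350]

(re-executing from step 4 with the substitution; state before step 4: [-6, 51])
step 4 (PUSH -20): [-6, 51, -20]
step 5 (DUP): [-6, 51, -20, -20]
step 6 (PUSH -10): [-6, 51, -20, -20, -10]
step 7 (PUSH 35): [-6, 51, -20, -20, -10, 35]
step 8 (MUL): [-6, 51, -20, -20, -350]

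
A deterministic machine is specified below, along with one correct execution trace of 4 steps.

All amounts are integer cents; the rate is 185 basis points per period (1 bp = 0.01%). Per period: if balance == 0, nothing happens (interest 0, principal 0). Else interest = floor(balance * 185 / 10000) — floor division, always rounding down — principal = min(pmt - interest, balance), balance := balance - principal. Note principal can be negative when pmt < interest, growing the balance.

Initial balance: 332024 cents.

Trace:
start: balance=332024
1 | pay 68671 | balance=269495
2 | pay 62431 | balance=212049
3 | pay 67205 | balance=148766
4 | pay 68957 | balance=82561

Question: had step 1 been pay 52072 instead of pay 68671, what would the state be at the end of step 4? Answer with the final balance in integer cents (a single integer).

100098

(re-executing from step 1 with the substitution; state before step 1: balance=332024)
1 | pay 52072 | balance=286094
2 | pay 62431 | balance=228955
3 | pay 67205 | balance=165985
4 | pay 68957 | balance=100098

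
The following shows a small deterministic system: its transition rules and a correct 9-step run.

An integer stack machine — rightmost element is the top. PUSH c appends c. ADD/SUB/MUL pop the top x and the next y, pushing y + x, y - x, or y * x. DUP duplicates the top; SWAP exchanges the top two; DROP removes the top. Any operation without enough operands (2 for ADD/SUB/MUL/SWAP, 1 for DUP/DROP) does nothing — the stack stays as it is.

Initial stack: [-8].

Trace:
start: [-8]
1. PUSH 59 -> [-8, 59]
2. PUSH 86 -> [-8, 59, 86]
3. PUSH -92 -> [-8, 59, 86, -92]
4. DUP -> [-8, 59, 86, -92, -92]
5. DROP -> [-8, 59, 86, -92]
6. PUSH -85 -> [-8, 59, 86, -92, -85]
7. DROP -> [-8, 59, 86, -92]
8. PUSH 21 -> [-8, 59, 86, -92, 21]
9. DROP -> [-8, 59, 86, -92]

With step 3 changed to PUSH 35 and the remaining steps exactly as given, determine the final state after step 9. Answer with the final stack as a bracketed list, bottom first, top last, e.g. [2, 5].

(re-executing from step 3 with the substitution; state before step 3: [-8, 59, 86])
3. PUSH 35 -> [-8, 59, 86, 35]
4. DUP -> [-8, 59, 86, 35, 35]
5. DROP -> [-8, 59, 86, 35]
6. PUSH -85 -> [-8, 59, 86, 35, -85]
7. DROP -> [-8, 59, 86, 35]
8. PUSH 21 -> [-8, 59, 86, 35, 21]
9. DROP -> [-8, 59, 86, 35]

[-8, 59, 86, 35]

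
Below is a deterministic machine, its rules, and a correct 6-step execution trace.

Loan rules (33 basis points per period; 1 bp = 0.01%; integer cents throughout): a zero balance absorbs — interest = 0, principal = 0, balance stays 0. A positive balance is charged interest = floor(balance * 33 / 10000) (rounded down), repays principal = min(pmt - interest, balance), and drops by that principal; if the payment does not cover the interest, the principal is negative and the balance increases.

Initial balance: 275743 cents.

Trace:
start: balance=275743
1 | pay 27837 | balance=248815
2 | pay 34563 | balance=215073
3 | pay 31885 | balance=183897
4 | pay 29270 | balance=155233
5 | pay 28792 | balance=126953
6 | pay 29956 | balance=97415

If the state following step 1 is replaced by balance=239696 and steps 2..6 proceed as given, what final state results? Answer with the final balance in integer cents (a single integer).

88144

state after step 1 := balance=239696
2 | pay 34563 | balance=205923
3 | pay 31885 | balance=174717
4 | pay 29270 | balance=146023
5 | pay 28792 | balance=117712
6 | pay 29956 | balance=88144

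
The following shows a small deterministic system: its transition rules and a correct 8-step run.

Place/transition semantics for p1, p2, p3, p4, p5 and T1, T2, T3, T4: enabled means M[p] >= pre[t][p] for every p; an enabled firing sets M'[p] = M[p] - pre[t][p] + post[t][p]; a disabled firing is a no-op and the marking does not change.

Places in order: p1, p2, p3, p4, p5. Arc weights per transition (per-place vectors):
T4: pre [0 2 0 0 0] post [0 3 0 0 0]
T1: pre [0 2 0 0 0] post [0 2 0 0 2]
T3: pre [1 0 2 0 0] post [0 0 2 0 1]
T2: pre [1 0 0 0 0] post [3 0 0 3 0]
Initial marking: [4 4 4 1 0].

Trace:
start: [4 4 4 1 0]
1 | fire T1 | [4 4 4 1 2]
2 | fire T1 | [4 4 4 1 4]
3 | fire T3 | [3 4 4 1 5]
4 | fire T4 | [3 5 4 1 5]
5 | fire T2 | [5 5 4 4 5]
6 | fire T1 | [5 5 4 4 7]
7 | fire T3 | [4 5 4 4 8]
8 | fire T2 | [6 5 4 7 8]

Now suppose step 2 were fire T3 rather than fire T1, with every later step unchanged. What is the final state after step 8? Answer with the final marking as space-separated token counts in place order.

(re-executing from step 2 with the substitution; state before step 2: [4 4 4 1 2])
2 | fire T3 | [3 4 4 1 3]
3 | fire T3 | [2 4 4 1 4]
4 | fire T4 | [2 5 4 1 4]
5 | fire T2 | [4 5 4 4 4]
6 | fire T1 | [4 5 4 4 6]
7 | fire T3 | [3 5 4 4 7]
8 | fire T2 | [5 5 4 7 7]

5 5 4 7 7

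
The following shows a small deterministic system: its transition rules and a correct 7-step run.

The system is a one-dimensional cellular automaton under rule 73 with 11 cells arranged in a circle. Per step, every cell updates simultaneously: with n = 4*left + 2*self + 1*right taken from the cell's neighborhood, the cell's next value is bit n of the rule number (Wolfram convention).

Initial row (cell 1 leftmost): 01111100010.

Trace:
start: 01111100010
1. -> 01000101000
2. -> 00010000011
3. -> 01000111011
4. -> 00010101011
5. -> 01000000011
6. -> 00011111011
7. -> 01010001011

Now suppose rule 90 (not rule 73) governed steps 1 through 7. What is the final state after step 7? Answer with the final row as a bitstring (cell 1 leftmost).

00010010011

(re-executing steps 1..7 under rule 90; state before step 1: 01111100010)
1. -> 11000110101
2. -> 01101110001
3. -> 01101011010
4. -> 11100011001
5. -> 00110111111
6. -> 11110100001
7. -> 00010010011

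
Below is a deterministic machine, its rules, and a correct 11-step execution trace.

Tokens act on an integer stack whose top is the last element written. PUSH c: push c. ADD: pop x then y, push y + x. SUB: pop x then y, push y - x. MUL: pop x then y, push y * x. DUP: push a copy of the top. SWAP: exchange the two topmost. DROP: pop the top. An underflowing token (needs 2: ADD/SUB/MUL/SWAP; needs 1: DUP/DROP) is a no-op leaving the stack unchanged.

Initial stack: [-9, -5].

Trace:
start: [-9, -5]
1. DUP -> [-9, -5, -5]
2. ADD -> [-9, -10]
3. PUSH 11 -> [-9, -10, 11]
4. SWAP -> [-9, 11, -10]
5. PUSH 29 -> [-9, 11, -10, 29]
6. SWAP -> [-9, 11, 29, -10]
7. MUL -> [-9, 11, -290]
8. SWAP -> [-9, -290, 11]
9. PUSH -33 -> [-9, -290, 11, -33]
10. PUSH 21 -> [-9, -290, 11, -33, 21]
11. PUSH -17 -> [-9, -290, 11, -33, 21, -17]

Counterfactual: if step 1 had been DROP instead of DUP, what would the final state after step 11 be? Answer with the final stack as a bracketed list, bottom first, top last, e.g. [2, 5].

[-261, 11, -33, 21, -17]

(re-executing from step 1 with the substitution; state before step 1: [-9, -5])
1. DROP -> [-9]
2. ADD -> [-9]
3. PUSH 11 -> [-9, 11]
4. SWAP -> [11, -9]
5. PUSH 29 -> [11, -9, 29]
6. SWAP -> [11, 29, -9]
7. MUL -> [11, -261]
8. SWAP -> [-261, 11]
9. PUSH -33 -> [-261, 11, -33]
10. PUSH 21 -> [-261, 11, -33, 21]
11. PUSH -17 -> [-261, 11, -33, 21, -17]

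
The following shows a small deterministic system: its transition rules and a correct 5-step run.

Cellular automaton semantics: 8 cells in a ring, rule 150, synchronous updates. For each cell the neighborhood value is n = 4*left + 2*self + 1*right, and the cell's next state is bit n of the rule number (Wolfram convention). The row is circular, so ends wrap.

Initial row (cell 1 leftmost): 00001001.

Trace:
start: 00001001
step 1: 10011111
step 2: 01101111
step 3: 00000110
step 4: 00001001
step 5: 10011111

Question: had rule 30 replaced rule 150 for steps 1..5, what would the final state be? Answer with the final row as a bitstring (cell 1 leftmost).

00100001

(re-executing steps 1..5 under rule 30; state before step 1: 00001001)
step 1: 10011111
step 2: 01110000
step 3: 11001000
step 4: 10111101
step 5: 00100001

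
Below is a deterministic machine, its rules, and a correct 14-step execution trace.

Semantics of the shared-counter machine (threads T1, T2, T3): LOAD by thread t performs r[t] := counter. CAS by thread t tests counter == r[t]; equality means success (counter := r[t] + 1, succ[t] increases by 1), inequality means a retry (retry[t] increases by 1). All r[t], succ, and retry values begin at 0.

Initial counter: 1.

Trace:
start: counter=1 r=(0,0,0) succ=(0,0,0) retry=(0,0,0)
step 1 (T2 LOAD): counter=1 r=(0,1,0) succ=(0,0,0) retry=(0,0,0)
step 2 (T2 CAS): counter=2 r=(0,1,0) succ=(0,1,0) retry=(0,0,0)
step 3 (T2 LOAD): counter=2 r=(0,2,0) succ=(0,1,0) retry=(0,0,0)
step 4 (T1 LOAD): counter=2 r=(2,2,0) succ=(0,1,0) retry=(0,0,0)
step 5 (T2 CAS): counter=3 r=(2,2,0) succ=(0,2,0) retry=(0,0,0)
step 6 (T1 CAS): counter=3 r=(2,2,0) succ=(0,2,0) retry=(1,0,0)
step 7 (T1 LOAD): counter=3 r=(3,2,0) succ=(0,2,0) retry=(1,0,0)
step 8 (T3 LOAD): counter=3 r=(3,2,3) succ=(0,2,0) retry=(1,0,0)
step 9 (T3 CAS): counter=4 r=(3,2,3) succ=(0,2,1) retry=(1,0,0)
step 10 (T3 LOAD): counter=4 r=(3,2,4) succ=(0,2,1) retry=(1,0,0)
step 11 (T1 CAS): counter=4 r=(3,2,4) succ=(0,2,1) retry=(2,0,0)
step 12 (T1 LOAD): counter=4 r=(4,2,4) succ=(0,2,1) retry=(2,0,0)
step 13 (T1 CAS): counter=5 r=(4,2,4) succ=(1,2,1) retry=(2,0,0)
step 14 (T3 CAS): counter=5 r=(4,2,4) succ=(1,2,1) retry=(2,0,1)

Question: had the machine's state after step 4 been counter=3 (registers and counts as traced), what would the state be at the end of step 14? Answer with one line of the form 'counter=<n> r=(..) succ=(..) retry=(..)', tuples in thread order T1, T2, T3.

state after step 4 := counter=3 r=(2,2,0) succ=(0,1,0) retry=(0,0,0)
step 5 (T2 CAS): counter=3 r=(2,2,0) succ=(0,1,0) retry=(0,1,0)
step 6 (T1 CAS): counter=3 r=(2,2,0) succ=(0,1,0) retry=(1,1,0)
step 7 (T1 LOAD): counter=3 r=(3,2,0) succ=(0,1,0) retry=(1,1,0)
step 8 (T3 LOAD): counter=3 r=(3,2,3) succ=(0,1,0) retry=(1,1,0)
step 9 (T3 CAS): counter=4 r=(3,2,3) succ=(0,1,1) retry=(1,1,0)
step 10 (T3 LOAD): counter=4 r=(3,2,4) succ=(0,1,1) retry=(1,1,0)
step 11 (T1 CAS): counter=4 r=(3,2,4) succ=(0,1,1) retry=(2,1,0)
step 12 (T1 LOAD): counter=4 r=(4,2,4) succ=(0,1,1) retry=(2,1,0)
step 13 (T1 CAS): counter=5 r=(4,2,4) succ=(1,1,1) retry=(2,1,0)
step 14 (T3 CAS): counter=5 r=(4,2,4) succ=(1,1,1) retry=(2,1,1)

counter=5 r=(4,2,4) succ=(1,1,1) retry=(2,1,1)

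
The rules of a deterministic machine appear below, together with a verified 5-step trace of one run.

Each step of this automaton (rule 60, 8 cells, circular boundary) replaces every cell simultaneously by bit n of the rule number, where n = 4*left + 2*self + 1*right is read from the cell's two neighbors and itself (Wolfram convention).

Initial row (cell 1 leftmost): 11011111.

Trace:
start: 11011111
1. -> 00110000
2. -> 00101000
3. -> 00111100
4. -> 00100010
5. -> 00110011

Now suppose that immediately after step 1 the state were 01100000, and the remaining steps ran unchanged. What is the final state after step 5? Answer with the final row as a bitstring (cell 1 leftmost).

state after step 1 := 01100000
2. -> 01010000
3. -> 01111000
4. -> 01000100
5. -> 01100110

01100110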